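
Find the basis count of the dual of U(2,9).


The dual of U(r,n) is U(n-r, n) = U(7,9).
Bases of U(7,9) are all (7)-element subsets.
|B(M*)| = (9 choose 7) = 36.

36


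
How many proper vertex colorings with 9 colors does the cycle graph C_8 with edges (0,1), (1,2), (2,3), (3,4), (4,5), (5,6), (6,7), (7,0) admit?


P(C_8, k) = (k-1)^8 + (-1)^8*(k-1).
P(9) = (8)^8 + 8
= 16777216 + 8 = 16777224.

16777224


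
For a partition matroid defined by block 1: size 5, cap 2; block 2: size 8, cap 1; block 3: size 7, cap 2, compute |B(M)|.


A basis picks exactly ci elements from block i.
Number of bases = product of C(|Si|, ci).
= C(5,2) * C(8,1) * C(7,2)
= 10 * 8 * 21
= 1680.

1680


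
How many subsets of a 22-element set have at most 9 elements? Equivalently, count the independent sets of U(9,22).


Independent sets of U(9,22) are all subsets of size <= 9.
Count = C(22,0) + C(22,1) + C(22,2) + C(22,3) + C(22,4) + C(22,5) + C(22,6) + C(22,7) + C(22,8) + C(22,9)
     = 1 + 22 + 231 + 1540 + 7315 + 26334 + 74613 + 170544 + 319770 + 497420
     = 1097790.

1097790


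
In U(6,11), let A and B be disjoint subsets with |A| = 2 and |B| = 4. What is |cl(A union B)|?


|A union B| = 2 + 4 = 6 (disjoint).
In U(6,11), cl(S) = S if |S| < 6, else cl(S) = E.
Since 6 >= 6, cl(A union B) = E.
|cl(A union B)| = 11.

11


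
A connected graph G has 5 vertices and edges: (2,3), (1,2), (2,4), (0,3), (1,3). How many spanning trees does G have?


By Kirchhoff's matrix tree theorem, the number of spanning trees equals
the determinant of any cofactor of the Laplacian matrix L.
G has 5 vertices and 5 edges.
Computing the (4 x 4) cofactor determinant gives 3.

3


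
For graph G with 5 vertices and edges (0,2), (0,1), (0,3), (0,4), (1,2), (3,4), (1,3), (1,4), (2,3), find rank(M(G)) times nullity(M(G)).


r(M) = |V| - c = 5 - 1 = 4.
nullity = |E| - r(M) = 9 - 4 = 5.
Product = 4 * 5 = 20.

20


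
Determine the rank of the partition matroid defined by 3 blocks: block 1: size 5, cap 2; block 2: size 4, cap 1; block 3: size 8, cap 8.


Rank of a partition matroid = sum of min(|Si|, ci) for each block.
= min(5,2) + min(4,1) + min(8,8)
= 2 + 1 + 8
= 11.

11


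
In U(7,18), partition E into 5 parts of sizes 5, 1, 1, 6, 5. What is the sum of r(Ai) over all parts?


r(Ai) = min(|Ai|, 7) for each part.
Sum = min(5,7) + min(1,7) + min(1,7) + min(6,7) + min(5,7)
    = 5 + 1 + 1 + 6 + 5
    = 18.

18


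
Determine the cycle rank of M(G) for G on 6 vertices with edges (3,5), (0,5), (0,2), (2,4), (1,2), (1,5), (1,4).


Cycle rank (nullity) = |E| - r(M) = |E| - (|V| - c).
|E| = 7, |V| = 6, c = 1.
Nullity = 7 - (6 - 1) = 7 - 5 = 2.

2


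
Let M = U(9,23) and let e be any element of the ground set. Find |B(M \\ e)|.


Deleting e from U(9,23) gives U(9,22) since n > r.
Bases of U(9,22) = C(22,9) = 497420.

497420


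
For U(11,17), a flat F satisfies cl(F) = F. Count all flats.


Flats of U(11,17): every subset of size < 11 is a flat, plus E itself.
Count = C(17,0) + C(17,1) + C(17,2) + C(17,3) + C(17,4) + C(17,5) + C(17,6) + C(17,7) + C(17,8) + C(17,9) + C(17,10) + 1
     = 1 + 17 + 136 + 680 + 2380 + 6188 + 12376 + 19448 + 24310 + 24310 + 19448 + 1
     = 109295.

109295


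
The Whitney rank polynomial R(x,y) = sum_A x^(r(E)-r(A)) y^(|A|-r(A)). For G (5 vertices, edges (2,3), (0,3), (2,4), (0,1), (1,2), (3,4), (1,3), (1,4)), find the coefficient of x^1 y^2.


R(x,y) = sum over A in 2^E of x^(r(E)-r(A)) * y^(|A|-r(A)).
G has 5 vertices, 8 edges. r(E) = 4.
Enumerate all 2^8 = 256 subsets.
Count subsets with r(E)-r(A)=1 and |A|-r(A)=2: 8.

8


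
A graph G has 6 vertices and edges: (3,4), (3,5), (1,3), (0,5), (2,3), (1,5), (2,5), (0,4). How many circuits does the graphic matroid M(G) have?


A circuit in a graphic matroid = edge set of a simple cycle.
G has 6 vertices and 8 edges.
Enumerating all minimal edge subsets forming cycles...
Total circuits found: 6.

6


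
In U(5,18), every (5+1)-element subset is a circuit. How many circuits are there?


In U(5,18), circuits are the (6)-element subsets.
Any set of 6 elements is dependent, and removing any one element gives
an independent set of size 5, so it is a minimal dependent set.
Number of circuits = C(18,6) = 18! / (6! * 12!) = 18564.

18564


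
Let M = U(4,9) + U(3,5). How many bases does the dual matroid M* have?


(M1+M2)* = M1* + M2*.
M1* = U(5,9), bases: C(9,5) = 126.
M2* = U(2,5), bases: C(5,2) = 10.
|B(M*)| = 126 * 10 = 1260.

1260


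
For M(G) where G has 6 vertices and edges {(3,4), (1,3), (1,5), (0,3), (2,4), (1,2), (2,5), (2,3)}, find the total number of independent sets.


An independent set in a graphic matroid is an acyclic edge subset.
G has 6 vertices and 8 edges.
Enumerate all 2^8 = 256 subsets, checking for acyclicity.
Total independent sets = 164.

164


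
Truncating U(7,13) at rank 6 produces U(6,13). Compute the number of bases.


Truncating U(7,13) to rank 6 gives U(6,13).
Bases of U(6,13) are all 6-element subsets of 13 elements.
Number of bases = (13 choose 6) = 1716.

1716


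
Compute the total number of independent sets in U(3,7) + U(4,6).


For a direct sum, |I(M1+M2)| = |I(M1)| * |I(M2)|.
|I(U(3,7))| = sum C(7,k) for k=0..3 = 64.
|I(U(4,6))| = sum C(6,k) for k=0..4 = 57.
Total = 64 * 57 = 3648.

3648


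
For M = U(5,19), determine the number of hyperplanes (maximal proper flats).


Hyperplanes of U(5,19) are flats of rank 4.
In a uniform matroid, these are exactly the (4)-element subsets.
Count = (19 choose 4) = 3876.

3876


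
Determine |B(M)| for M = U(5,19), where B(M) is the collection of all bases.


Bases of U(5,19) are all 5-element subsets of the 19-element ground set.
Number of bases = C(19,5).
(19 choose 5) = 11628.

11628


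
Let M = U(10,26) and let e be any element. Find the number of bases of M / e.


Contracting e from U(10,26) gives U(9,25).
Bases of U(9,25) = C(25,9) = 25! / (9! * 16!) = 2042975.

2042975


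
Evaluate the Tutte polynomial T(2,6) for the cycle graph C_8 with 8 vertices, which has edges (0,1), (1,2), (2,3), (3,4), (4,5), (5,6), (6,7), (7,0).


T(C_8; x,y) = x + x^2 + ... + x^(7) + y.
T(2,6) = 2^1 + 2^2 + 2^3 + 2^4 + 2^5 + 2^6 + 2^7 + 6
= 2 + 4 + 8 + 16 + 32 + 64 + 128 + 6
= 260.

260


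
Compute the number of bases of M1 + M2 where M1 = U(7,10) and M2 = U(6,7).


Bases of a direct sum M1 + M2: |B| = |B(M1)| * |B(M2)|.
|B(U(7,10))| = C(10,7) = 120.
|B(U(6,7))| = C(7,6) = 7.
Total bases = 120 * 7 = 840.

840


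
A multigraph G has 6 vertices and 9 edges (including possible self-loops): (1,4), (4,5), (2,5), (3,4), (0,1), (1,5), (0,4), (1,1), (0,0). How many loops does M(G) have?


In a graphic matroid, a loop is a self-loop edge (u,u) with rank 0.
Examining all 9 edges for self-loops...
Self-loops found: (1,1), (0,0)
Number of loops = 2.

2


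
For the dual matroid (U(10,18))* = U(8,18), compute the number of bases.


The dual of U(r,n) is U(n-r, n) = U(8,18).
Bases of U(8,18) are all (8)-element subsets.
|B(M*)| = C(18,8) = 18! / (8! * 10!) = 43758.

43758


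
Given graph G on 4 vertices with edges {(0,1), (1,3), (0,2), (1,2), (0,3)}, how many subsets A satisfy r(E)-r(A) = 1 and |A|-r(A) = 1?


R(x,y) = sum over A in 2^E of x^(r(E)-r(A)) * y^(|A|-r(A)).
G has 4 vertices, 5 edges. r(E) = 3.
Enumerate all 2^5 = 32 subsets.
Count subsets with r(E)-r(A)=1 and |A|-r(A)=1: 2.

2


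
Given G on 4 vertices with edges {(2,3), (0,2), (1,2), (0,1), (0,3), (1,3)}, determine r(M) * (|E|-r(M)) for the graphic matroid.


r(M) = |V| - c = 4 - 1 = 3.
nullity = |E| - r(M) = 6 - 3 = 3.
Product = 3 * 3 = 9.

9


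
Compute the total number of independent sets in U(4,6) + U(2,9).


For a direct sum, |I(M1+M2)| = |I(M1)| * |I(M2)|.
|I(U(4,6))| = sum C(6,k) for k=0..4 = 57.
|I(U(2,9))| = sum C(9,k) for k=0..2 = 46.
Total = 57 * 46 = 2622.

2622


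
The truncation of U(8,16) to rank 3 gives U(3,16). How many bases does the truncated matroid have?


Truncating U(8,16) to rank 3 gives U(3,16).
Bases of U(3,16) are all 3-element subsets of 16 elements.
Number of bases = C(16,3) = 16! / (3! * 13!) = 560.

560


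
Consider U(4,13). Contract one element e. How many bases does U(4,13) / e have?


Contracting e from U(4,13) gives U(3,12).
Bases of U(3,12) = C(12,3) = 12! / (3! * 9!) = 220.

220


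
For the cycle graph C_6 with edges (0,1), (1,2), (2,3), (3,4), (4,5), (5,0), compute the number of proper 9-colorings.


P(C_6, k) = (k-1)^6 + (-1)^6*(k-1).
P(9) = (8)^6 + 8
= 262144 + 8 = 262152.

262152


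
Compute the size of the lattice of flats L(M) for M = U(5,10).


Flats of U(5,10): every subset of size < 5 is a flat, plus E itself.
Count = (10 choose 0) + (10 choose 1) + (10 choose 2) + (10 choose 3) + (10 choose 4) + 1
     = 1 + 10 + 45 + 120 + 210 + 1
     = 387.

387


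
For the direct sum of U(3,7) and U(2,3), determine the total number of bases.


Bases of a direct sum M1 + M2: |B| = |B(M1)| * |B(M2)|.
|B(U(3,7))| = C(7,3) = 35.
|B(U(2,3))| = C(3,2) = 3.
Total bases = 35 * 3 = 105.

105


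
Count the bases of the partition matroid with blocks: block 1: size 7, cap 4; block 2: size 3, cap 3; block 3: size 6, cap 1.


A basis picks exactly ci elements from block i.
Number of bases = product of C(|Si|, ci).
= C(7,4) * C(3,3) * C(6,1)
= 35 * 1 * 6
= 210.

210


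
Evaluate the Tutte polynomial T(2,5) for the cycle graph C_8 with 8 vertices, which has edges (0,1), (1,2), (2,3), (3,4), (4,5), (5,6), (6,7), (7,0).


T(C_8; x,y) = x + x^2 + ... + x^(7) + y.
T(2,5) = 2^1 + 2^2 + 2^3 + 2^4 + 2^5 + 2^6 + 2^7 + 5
= 2 + 4 + 8 + 16 + 32 + 64 + 128 + 5
= 259.

259


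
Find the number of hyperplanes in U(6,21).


Hyperplanes of U(6,21) are flats of rank 5.
In a uniform matroid, these are exactly the (5)-element subsets.
Count = (21 choose 5) = 20349.

20349


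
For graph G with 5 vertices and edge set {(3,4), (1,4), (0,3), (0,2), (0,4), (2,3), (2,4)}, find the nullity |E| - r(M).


Cycle rank (nullity) = |E| - r(M) = |E| - (|V| - c).
|E| = 7, |V| = 5, c = 1.
Nullity = 7 - (5 - 1) = 7 - 4 = 3.

3


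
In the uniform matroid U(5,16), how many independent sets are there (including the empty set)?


Independent sets of U(5,16) are all subsets of size <= 5.
Count = C(16,0) + C(16,1) + C(16,2) + C(16,3) + C(16,4) + C(16,5)
     = 1 + 16 + 120 + 560 + 1820 + 4368
     = 6885.

6885


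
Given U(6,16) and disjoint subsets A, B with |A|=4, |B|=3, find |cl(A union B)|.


|A union B| = 4 + 3 = 7 (disjoint).
In U(6,16), cl(S) = S if |S| < 6, else cl(S) = E.
Since 7 >= 6, cl(A union B) = E.
|cl(A union B)| = 16.

16


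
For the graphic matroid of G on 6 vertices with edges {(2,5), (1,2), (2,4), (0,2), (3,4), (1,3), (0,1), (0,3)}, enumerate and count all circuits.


A circuit in a graphic matroid = edge set of a simple cycle.
G has 6 vertices and 8 edges.
Enumerating all minimal edge subsets forming cycles...
Total circuits found: 7.

7


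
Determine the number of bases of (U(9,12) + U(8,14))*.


(M1+M2)* = M1* + M2*.
M1* = U(3,12), bases: C(12,3) = 220.
M2* = U(6,14), bases: C(14,6) = 3003.
|B(M*)| = 220 * 3003 = 660660.

660660


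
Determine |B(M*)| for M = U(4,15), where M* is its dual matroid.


The dual of U(r,n) is U(n-r, n) = U(11,15).
Bases of U(11,15) are all (11)-element subsets.
|B(M*)| = (15 choose 11) = 1365.

1365


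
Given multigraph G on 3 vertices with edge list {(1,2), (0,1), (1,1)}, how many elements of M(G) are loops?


In a graphic matroid, a loop is a self-loop edge (u,u) with rank 0.
Examining all 3 edges for self-loops...
Self-loops found: (1,1)
Number of loops = 1.

1


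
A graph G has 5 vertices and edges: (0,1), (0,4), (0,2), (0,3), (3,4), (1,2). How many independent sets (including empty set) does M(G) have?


An independent set in a graphic matroid is an acyclic edge subset.
G has 5 vertices and 6 edges.
Enumerate all 2^6 = 64 subsets, checking for acyclicity.
Total independent sets = 49.

49


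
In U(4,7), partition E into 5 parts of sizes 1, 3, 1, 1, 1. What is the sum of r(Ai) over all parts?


r(Ai) = min(|Ai|, 4) for each part.
Sum = min(1,4) + min(3,4) + min(1,4) + min(1,4) + min(1,4)
    = 1 + 3 + 1 + 1 + 1
    = 7.

7


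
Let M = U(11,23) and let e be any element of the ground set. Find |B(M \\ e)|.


Deleting e from U(11,23) gives U(11,22) since n > r.
Bases of U(11,22) = C(22,11) = 22! / (11! * 11!) = 705432.

705432


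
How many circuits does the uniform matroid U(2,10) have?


In U(2,10), circuits are the (3)-element subsets.
Any set of 3 elements is dependent, and removing any one element gives
an independent set of size 2, so it is a minimal dependent set.
Number of circuits = (10 choose 3) = 120.

120


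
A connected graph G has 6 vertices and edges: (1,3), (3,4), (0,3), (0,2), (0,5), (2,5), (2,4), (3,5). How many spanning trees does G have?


By Kirchhoff's matrix tree theorem, the number of spanning trees equals
the determinant of any cofactor of the Laplacian matrix L.
G has 6 vertices and 8 edges.
Computing the (5 x 5) cofactor determinant gives 24.

24


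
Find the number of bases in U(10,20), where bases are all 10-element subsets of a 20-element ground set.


Bases of U(10,20) are all 10-element subsets of the 20-element ground set.
Number of bases = C(20,10).
(20 choose 10) = 184756.

184756


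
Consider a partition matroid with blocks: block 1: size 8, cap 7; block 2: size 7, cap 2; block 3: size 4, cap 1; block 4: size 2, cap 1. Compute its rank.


Rank of a partition matroid = sum of min(|Si|, ci) for each block.
= min(8,7) + min(7,2) + min(4,1) + min(2,1)
= 7 + 2 + 1 + 1
= 11.

11


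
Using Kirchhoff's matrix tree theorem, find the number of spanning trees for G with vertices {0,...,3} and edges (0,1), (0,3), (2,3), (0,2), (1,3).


By Kirchhoff's matrix tree theorem, the number of spanning trees equals
the determinant of any cofactor of the Laplacian matrix L.
G has 4 vertices and 5 edges.
Computing the (3 x 3) cofactor determinant gives 8.

8


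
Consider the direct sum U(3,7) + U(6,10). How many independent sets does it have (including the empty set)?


For a direct sum, |I(M1+M2)| = |I(M1)| * |I(M2)|.
|I(U(3,7))| = sum C(7,k) for k=0..3 = 64.
|I(U(6,10))| = sum C(10,k) for k=0..6 = 848.
Total = 64 * 848 = 54272.

54272


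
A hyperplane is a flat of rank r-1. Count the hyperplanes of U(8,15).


Hyperplanes of U(8,15) are flats of rank 7.
In a uniform matroid, these are exactly the (7)-element subsets.
Count = (15 choose 7) = 6435.

6435


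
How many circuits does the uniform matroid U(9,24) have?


In U(9,24), circuits are the (10)-element subsets.
Any set of 10 elements is dependent, and removing any one element gives
an independent set of size 9, so it is a minimal dependent set.
Number of circuits = (24 choose 10) = 1961256.

1961256


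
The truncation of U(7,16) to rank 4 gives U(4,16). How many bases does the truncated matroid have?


Truncating U(7,16) to rank 4 gives U(4,16).
Bases of U(4,16) are all 4-element subsets of 16 elements.
Number of bases = C(16,4) = 16! / (4! * 12!) = 1820.

1820


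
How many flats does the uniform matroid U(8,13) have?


Flats of U(8,13): every subset of size < 8 is a flat, plus E itself.
Count = (13 choose 0) + (13 choose 1) + (13 choose 2) + (13 choose 3) + (13 choose 4) + (13 choose 5) + (13 choose 6) + (13 choose 7) + 1
     = 1 + 13 + 78 + 286 + 715 + 1287 + 1716 + 1716 + 1
     = 5813.

5813


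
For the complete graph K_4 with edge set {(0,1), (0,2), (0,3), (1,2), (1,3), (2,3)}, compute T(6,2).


T(K_4; x,y) = x^3 + 3x^2 + 4xy + 2x + y^3 + 3y^2 + 2y.
Substituting x=6, y=2:
= 216 + 108 + 48 + 12 + 8 + 12 + 4
= 408.

408


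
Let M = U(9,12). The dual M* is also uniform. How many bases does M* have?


The dual of U(r,n) is U(n-r, n) = U(3,12).
Bases of U(3,12) are all (3)-element subsets.
|B(M*)| = C(12,3) = (12 * 11 * 10) / (1 * 2 * 3) = 220.

220


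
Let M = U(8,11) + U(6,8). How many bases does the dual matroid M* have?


(M1+M2)* = M1* + M2*.
M1* = U(3,11), bases: C(11,3) = 165.
M2* = U(2,8), bases: C(8,2) = 28.
|B(M*)| = 165 * 28 = 4620.

4620


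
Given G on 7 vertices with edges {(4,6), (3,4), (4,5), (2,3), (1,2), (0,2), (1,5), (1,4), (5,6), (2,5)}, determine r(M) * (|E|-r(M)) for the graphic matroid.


r(M) = |V| - c = 7 - 1 = 6.
nullity = |E| - r(M) = 10 - 6 = 4.
Product = 6 * 4 = 24.

24


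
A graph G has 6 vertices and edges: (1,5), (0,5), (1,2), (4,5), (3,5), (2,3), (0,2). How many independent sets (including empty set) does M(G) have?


An independent set in a graphic matroid is an acyclic edge subset.
G has 6 vertices and 7 edges.
Enumerate all 2^7 = 128 subsets, checking for acyclicity.
Total independent sets = 108.

108


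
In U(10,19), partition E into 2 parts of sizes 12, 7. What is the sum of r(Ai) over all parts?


r(Ai) = min(|Ai|, 10) for each part.
Sum = min(12,10) + min(7,10)
    = 10 + 7
    = 17.

17


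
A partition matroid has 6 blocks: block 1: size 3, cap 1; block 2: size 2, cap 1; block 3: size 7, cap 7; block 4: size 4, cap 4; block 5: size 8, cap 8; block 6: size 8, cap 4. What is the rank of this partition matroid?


Rank of a partition matroid = sum of min(|Si|, ci) for each block.
= min(3,1) + min(2,1) + min(7,7) + min(4,4) + min(8,8) + min(8,4)
= 1 + 1 + 7 + 4 + 8 + 4
= 25.

25


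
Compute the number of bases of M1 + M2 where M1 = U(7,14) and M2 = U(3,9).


Bases of a direct sum M1 + M2: |B| = |B(M1)| * |B(M2)|.
|B(U(7,14))| = C(14,7) = 3432.
|B(U(3,9))| = C(9,3) = 84.
Total bases = 3432 * 84 = 288288.

288288


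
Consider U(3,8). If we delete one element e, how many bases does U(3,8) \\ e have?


Deleting e from U(3,8) gives U(3,7) since n > r.
Bases of U(3,7) = (7 choose 3) = 35.

35


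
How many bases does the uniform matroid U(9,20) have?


Bases of U(9,20) are all 9-element subsets of the 20-element ground set.
Number of bases = C(20,9).
(20 choose 9) = 167960.

167960


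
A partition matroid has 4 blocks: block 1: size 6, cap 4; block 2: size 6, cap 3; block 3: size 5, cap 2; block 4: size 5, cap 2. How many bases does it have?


A basis picks exactly ci elements from block i.
Number of bases = product of C(|Si|, ci).
= C(6,4) * C(6,3) * C(5,2) * C(5,2)
= 15 * 20 * 10 * 10
= 30000.

30000


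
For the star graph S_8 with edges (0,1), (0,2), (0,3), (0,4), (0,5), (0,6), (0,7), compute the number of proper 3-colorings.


P(tree, k) = k * (k-1)^(7) for any tree on 8 vertices.
P(3) = 3 * 2^7 = 3 * 128 = 384.

384


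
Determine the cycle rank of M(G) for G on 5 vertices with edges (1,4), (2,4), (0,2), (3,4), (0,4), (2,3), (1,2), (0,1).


Cycle rank (nullity) = |E| - r(M) = |E| - (|V| - c).
|E| = 8, |V| = 5, c = 1.
Nullity = 8 - (5 - 1) = 8 - 4 = 4.

4


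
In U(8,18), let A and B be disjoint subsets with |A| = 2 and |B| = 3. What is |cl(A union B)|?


|A union B| = 2 + 3 = 5 (disjoint).
In U(8,18), cl(S) = S if |S| < 8, else cl(S) = E.
Since 5 < 8, cl(A union B) = A union B.
|cl(A union B)| = 5.

5


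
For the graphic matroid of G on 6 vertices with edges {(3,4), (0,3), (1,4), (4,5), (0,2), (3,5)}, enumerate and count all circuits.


A circuit in a graphic matroid = edge set of a simple cycle.
G has 6 vertices and 6 edges.
Enumerating all minimal edge subsets forming cycles...
Total circuits found: 1.

1


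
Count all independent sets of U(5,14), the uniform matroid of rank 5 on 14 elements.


Independent sets of U(5,14) are all subsets of size <= 5.
Count = C(14,0) + C(14,1) + C(14,2) + C(14,3) + C(14,4) + C(14,5)
     = 1 + 14 + 91 + 364 + 1001 + 2002
     = 3473.

3473


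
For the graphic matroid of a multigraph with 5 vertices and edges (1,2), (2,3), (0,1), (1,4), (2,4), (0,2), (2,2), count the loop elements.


In a graphic matroid, a loop is a self-loop edge (u,u) with rank 0.
Examining all 7 edges for self-loops...
Self-loops found: (2,2)
Number of loops = 1.

1


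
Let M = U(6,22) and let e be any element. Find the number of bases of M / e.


Contracting e from U(6,22) gives U(5,21).
Bases of U(5,21) = C(21,5) = 20349.

20349


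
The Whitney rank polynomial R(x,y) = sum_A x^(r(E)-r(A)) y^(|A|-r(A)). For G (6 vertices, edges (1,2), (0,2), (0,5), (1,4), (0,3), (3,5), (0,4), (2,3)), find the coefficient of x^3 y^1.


R(x,y) = sum over A in 2^E of x^(r(E)-r(A)) * y^(|A|-r(A)).
G has 6 vertices, 8 edges. r(E) = 5.
Enumerate all 2^8 = 256 subsets.
Count subsets with r(E)-r(A)=3 and |A|-r(A)=1: 2.

2


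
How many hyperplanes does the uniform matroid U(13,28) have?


Hyperplanes of U(13,28) are flats of rank 12.
In a uniform matroid, these are exactly the (12)-element subsets.
Count = C(28,12) = 30421755.

30421755


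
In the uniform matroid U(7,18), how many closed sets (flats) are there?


Flats of U(7,18): every subset of size < 7 is a flat, plus E itself.
Count = C(18,0) + C(18,1) + C(18,2) + C(18,3) + C(18,4) + C(18,5) + C(18,6) + 1
     = 1 + 18 + 153 + 816 + 3060 + 8568 + 18564 + 1
     = 31181.

31181


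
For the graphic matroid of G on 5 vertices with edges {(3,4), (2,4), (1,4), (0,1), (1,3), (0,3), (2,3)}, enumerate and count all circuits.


A circuit in a graphic matroid = edge set of a simple cycle.
G has 5 vertices and 7 edges.
Enumerating all minimal edge subsets forming cycles...
Total circuits found: 6.

6


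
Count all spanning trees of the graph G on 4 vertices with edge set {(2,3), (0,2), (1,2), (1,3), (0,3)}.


By Kirchhoff's matrix tree theorem, the number of spanning trees equals
the determinant of any cofactor of the Laplacian matrix L.
G has 4 vertices and 5 edges.
Computing the (3 x 3) cofactor determinant gives 8.

8


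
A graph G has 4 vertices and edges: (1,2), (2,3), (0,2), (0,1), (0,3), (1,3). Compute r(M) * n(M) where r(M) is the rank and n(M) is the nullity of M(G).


r(M) = |V| - c = 4 - 1 = 3.
nullity = |E| - r(M) = 6 - 3 = 3.
Product = 3 * 3 = 9.

9


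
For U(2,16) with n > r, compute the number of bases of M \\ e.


Deleting e from U(2,16) gives U(2,15) since n > r.
Bases of U(2,15) = (15 choose 2) = 105.

105


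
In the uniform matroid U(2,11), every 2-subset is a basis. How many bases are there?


Bases of U(2,11) are all 2-element subsets of the 11-element ground set.
Number of bases = C(11,2).
(11 choose 2) = 55.

55


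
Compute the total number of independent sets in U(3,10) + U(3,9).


For a direct sum, |I(M1+M2)| = |I(M1)| * |I(M2)|.
|I(U(3,10))| = sum C(10,k) for k=0..3 = 176.
|I(U(3,9))| = sum C(9,k) for k=0..3 = 130.
Total = 176 * 130 = 22880.

22880


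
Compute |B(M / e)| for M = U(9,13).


Contracting e from U(9,13) gives U(8,12).
Bases of U(8,12) = C(12,8) = 12! / (8! * 4!) = 495.

495


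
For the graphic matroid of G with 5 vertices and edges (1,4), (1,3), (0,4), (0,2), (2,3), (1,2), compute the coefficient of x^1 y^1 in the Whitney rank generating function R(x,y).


R(x,y) = sum over A in 2^E of x^(r(E)-r(A)) * y^(|A|-r(A)).
G has 5 vertices, 6 edges. r(E) = 4.
Enumerate all 2^6 = 64 subsets.
Count subsets with r(E)-r(A)=1 and |A|-r(A)=1: 4.

4


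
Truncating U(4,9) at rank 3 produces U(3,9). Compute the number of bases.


Truncating U(4,9) to rank 3 gives U(3,9).
Bases of U(3,9) are all 3-element subsets of 9 elements.
Number of bases = C(9,3) = (9 * 8 * 7) / (1 * 2 * 3) = 84.

84


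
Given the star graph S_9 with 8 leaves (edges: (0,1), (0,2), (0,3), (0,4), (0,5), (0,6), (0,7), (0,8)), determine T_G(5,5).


A star on 9 vertices is a tree with 8 edges.
T(x,y) = x^(8) for any tree.
T(5,5) = 5^8 = 390625.

390625


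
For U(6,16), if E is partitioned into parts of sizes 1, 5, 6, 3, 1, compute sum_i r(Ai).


r(Ai) = min(|Ai|, 6) for each part.
Sum = min(1,6) + min(5,6) + min(6,6) + min(3,6) + min(1,6)
    = 1 + 5 + 6 + 3 + 1
    = 16.

16


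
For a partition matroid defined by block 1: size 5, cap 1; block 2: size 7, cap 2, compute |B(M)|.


A basis picks exactly ci elements from block i.
Number of bases = product of C(|Si|, ci).
= C(5,1) * C(7,2)
= 5 * 21
= 105.

105


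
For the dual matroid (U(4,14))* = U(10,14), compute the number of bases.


The dual of U(r,n) is U(n-r, n) = U(10,14).
Bases of U(10,14) are all (10)-element subsets.
|B(M*)| = C(14,10) = 14! / (10! * 4!) = 1001.

1001


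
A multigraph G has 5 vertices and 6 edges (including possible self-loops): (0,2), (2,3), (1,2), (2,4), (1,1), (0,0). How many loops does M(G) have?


In a graphic matroid, a loop is a self-loop edge (u,u) with rank 0.
Examining all 6 edges for self-loops...
Self-loops found: (1,1), (0,0)
Number of loops = 2.

2


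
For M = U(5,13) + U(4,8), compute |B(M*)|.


(M1+M2)* = M1* + M2*.
M1* = U(8,13), bases: C(13,8) = 1287.
M2* = U(4,8), bases: C(8,4) = 70.
|B(M*)| = 1287 * 70 = 90090.

90090


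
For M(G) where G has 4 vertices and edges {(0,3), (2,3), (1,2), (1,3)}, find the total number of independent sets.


An independent set in a graphic matroid is an acyclic edge subset.
G has 4 vertices and 4 edges.
Enumerate all 2^4 = 16 subsets, checking for acyclicity.
Total independent sets = 14.

14


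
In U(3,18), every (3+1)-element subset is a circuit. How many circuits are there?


In U(3,18), circuits are the (4)-element subsets.
Any set of 4 elements is dependent, and removing any one element gives
an independent set of size 3, so it is a minimal dependent set.
Number of circuits = C(18,4) = (18 * 17 * 16 * 15) / (1 * 2 * 3 * 4) = 3060.

3060


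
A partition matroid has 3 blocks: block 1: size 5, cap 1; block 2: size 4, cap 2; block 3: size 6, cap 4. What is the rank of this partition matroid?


Rank of a partition matroid = sum of min(|Si|, ci) for each block.
= min(5,1) + min(4,2) + min(6,4)
= 1 + 2 + 4
= 7.

7


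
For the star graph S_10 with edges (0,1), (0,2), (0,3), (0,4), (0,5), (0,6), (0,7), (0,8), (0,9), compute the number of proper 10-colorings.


P(tree, k) = k * (k-1)^(9) for any tree on 10 vertices.
P(10) = 10 * 9^9 = 10 * 387420489 = 3874204890.

3874204890


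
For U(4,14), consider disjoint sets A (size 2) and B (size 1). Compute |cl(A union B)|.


|A union B| = 2 + 1 = 3 (disjoint).
In U(4,14), cl(S) = S if |S| < 4, else cl(S) = E.
Since 3 < 4, cl(A union B) = A union B.
|cl(A union B)| = 3.

3


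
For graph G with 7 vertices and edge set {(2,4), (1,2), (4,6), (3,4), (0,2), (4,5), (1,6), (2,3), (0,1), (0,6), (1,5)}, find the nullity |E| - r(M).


Cycle rank (nullity) = |E| - r(M) = |E| - (|V| - c).
|E| = 11, |V| = 7, c = 1.
Nullity = 11 - (7 - 1) = 11 - 6 = 5.

5


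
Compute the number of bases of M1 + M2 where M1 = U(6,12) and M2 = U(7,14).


Bases of a direct sum M1 + M2: |B| = |B(M1)| * |B(M2)|.
|B(U(6,12))| = C(12,6) = 924.
|B(U(7,14))| = C(14,7) = 3432.
Total bases = 924 * 3432 = 3171168.

3171168


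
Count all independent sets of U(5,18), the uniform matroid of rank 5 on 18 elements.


Independent sets of U(5,18) are all subsets of size <= 5.
Count = C(18,0) + C(18,1) + C(18,2) + C(18,3) + C(18,4) + C(18,5)
     = 1 + 18 + 153 + 816 + 3060 + 8568
     = 12616.

12616


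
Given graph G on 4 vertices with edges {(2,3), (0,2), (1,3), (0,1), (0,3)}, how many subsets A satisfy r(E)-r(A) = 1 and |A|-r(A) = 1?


R(x,y) = sum over A in 2^E of x^(r(E)-r(A)) * y^(|A|-r(A)).
G has 4 vertices, 5 edges. r(E) = 3.
Enumerate all 2^5 = 32 subsets.
Count subsets with r(E)-r(A)=1 and |A|-r(A)=1: 2.

2


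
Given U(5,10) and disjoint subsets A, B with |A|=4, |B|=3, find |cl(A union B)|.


|A union B| = 4 + 3 = 7 (disjoint).
In U(5,10), cl(S) = S if |S| < 5, else cl(S) = E.
Since 7 >= 5, cl(A union B) = E.
|cl(A union B)| = 10.

10


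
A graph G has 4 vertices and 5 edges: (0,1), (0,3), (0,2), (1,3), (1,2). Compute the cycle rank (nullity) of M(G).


Cycle rank (nullity) = |E| - r(M) = |E| - (|V| - c).
|E| = 5, |V| = 4, c = 1.
Nullity = 5 - (4 - 1) = 5 - 3 = 2.

2


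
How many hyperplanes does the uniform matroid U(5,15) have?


Hyperplanes of U(5,15) are flats of rank 4.
In a uniform matroid, these are exactly the (4)-element subsets.
Count = (15 choose 4) = 1365.

1365


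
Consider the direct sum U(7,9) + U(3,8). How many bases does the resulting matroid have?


Bases of a direct sum M1 + M2: |B| = |B(M1)| * |B(M2)|.
|B(U(7,9))| = C(9,7) = 36.
|B(U(3,8))| = C(8,3) = 56.
Total bases = 36 * 56 = 2016.

2016


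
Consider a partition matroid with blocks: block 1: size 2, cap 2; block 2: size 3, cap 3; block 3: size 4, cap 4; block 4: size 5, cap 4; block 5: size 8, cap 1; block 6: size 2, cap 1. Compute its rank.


Rank of a partition matroid = sum of min(|Si|, ci) for each block.
= min(2,2) + min(3,3) + min(4,4) + min(5,4) + min(8,1) + min(2,1)
= 2 + 3 + 4 + 4 + 1 + 1
= 15.

15


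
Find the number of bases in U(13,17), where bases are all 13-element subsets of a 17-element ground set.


Bases of U(13,17) are all 13-element subsets of the 17-element ground set.
Number of bases = C(17,13).
C(17,13) = 2380.

2380


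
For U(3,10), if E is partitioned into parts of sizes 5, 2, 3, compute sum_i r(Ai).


r(Ai) = min(|Ai|, 3) for each part.
Sum = min(5,3) + min(2,3) + min(3,3)
    = 3 + 2 + 3
    = 8.

8


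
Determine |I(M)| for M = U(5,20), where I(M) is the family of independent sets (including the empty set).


Independent sets of U(5,20) are all subsets of size <= 5.
Count = (20 choose 0) + (20 choose 1) + (20 choose 2) + (20 choose 3) + (20 choose 4) + (20 choose 5)
     = 1 + 20 + 190 + 1140 + 4845 + 15504
     = 21700.

21700


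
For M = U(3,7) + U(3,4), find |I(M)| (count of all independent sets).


For a direct sum, |I(M1+M2)| = |I(M1)| * |I(M2)|.
|I(U(3,7))| = sum C(7,k) for k=0..3 = 64.
|I(U(3,4))| = sum C(4,k) for k=0..3 = 15.
Total = 64 * 15 = 960.

960


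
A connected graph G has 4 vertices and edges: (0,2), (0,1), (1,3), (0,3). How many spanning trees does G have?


By Kirchhoff's matrix tree theorem, the number of spanning trees equals
the determinant of any cofactor of the Laplacian matrix L.
G has 4 vertices and 4 edges.
Computing the (3 x 3) cofactor determinant gives 3.

3


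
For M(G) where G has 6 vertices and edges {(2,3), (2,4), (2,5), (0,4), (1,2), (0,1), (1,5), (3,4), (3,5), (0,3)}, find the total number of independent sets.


An independent set in a graphic matroid is an acyclic edge subset.
G has 6 vertices and 10 edges.
Enumerate all 2^10 = 1024 subsets, checking for acyclicity.
Total independent sets = 478.

478


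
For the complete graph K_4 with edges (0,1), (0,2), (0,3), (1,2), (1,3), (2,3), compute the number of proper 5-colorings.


P(K_4, k) = k(k-1)(k-2)...(k-3).
P(5) = (5) * (4) * (3) * (2) = 120.

120


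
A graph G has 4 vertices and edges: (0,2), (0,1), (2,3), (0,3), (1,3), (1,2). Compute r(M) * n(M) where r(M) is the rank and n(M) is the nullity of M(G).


r(M) = |V| - c = 4 - 1 = 3.
nullity = |E| - r(M) = 6 - 3 = 3.
Product = 3 * 3 = 9.

9


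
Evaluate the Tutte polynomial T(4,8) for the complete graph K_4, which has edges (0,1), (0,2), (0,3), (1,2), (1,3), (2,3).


T(K_4; x,y) = x^3 + 3x^2 + 4xy + 2x + y^3 + 3y^2 + 2y.
Substituting x=4, y=8:
= 64 + 48 + 128 + 8 + 512 + 192 + 16
= 968.

968


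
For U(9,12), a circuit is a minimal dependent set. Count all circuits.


In U(9,12), circuits are the (10)-element subsets.
Any set of 10 elements is dependent, and removing any one element gives
an independent set of size 9, so it is a minimal dependent set.
Number of circuits = (12 choose 10) = 66.

66


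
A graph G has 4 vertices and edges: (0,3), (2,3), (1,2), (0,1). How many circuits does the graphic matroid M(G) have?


A circuit in a graphic matroid = edge set of a simple cycle.
G has 4 vertices and 4 edges.
Enumerating all minimal edge subsets forming cycles...
Total circuits found: 1.

1


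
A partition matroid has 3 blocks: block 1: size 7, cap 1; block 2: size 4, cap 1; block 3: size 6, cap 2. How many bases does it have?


A basis picks exactly ci elements from block i.
Number of bases = product of C(|Si|, ci).
= C(7,1) * C(4,1) * C(6,2)
= 7 * 4 * 15
= 420.

420


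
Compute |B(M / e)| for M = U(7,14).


Contracting e from U(7,14) gives U(6,13).
Bases of U(6,13) = (13 choose 6) = 1716.

1716


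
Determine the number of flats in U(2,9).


Flats of U(2,9): every subset of size < 2 is a flat, plus E itself.
Count = C(9,0) + C(9,1) + 1
     = 1 + 9 + 1
     = 11.

11


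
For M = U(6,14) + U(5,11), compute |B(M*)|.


(M1+M2)* = M1* + M2*.
M1* = U(8,14), bases: C(14,8) = 3003.
M2* = U(6,11), bases: C(11,6) = 462.
|B(M*)| = 3003 * 462 = 1387386.

1387386


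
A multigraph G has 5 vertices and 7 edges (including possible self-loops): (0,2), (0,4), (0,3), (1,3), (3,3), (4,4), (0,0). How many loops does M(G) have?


In a graphic matroid, a loop is a self-loop edge (u,u) with rank 0.
Examining all 7 edges for self-loops...
Self-loops found: (3,3), (4,4), (0,0)
Number of loops = 3.

3


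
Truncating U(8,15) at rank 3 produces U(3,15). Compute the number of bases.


Truncating U(8,15) to rank 3 gives U(3,15).
Bases of U(3,15) are all 3-element subsets of 15 elements.
Number of bases = C(15,3) = 15! / (3! * 12!) = 455.

455


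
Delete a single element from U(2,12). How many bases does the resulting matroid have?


Deleting e from U(2,12) gives U(2,11) since n > r.
Bases of U(2,11) = C(11,2) = 11! / (2! * 9!) = 55.

55


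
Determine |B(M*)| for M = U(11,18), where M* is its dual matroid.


The dual of U(r,n) is U(n-r, n) = U(7,18).
Bases of U(7,18) are all (7)-element subsets.
|B(M*)| = C(18,7) = 18! / (7! * 11!) = 31824.

31824


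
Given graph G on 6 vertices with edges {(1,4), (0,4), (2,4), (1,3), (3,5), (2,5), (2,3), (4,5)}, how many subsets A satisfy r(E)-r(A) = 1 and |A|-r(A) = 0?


R(x,y) = sum over A in 2^E of x^(r(E)-r(A)) * y^(|A|-r(A)).
G has 6 vertices, 8 edges. r(E) = 5.
Enumerate all 2^8 = 256 subsets.
Count subsets with r(E)-r(A)=1 and |A|-r(A)=0: 57.

57


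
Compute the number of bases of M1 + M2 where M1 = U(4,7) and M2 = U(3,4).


Bases of a direct sum M1 + M2: |B| = |B(M1)| * |B(M2)|.
|B(U(4,7))| = C(7,4) = 35.
|B(U(3,4))| = C(4,3) = 4.
Total bases = 35 * 4 = 140.

140


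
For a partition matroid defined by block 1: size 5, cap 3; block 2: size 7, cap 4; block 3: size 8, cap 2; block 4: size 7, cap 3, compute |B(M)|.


A basis picks exactly ci elements from block i.
Number of bases = product of C(|Si|, ci).
= C(5,3) * C(7,4) * C(8,2) * C(7,3)
= 10 * 35 * 28 * 35
= 343000.

343000


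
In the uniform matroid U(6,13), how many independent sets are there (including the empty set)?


Independent sets of U(6,13) are all subsets of size <= 6.
Count = C(13,0) + C(13,1) + C(13,2) + C(13,3) + C(13,4) + C(13,5) + C(13,6)
     = 1 + 13 + 78 + 286 + 715 + 1287 + 1716
     = 4096.

4096


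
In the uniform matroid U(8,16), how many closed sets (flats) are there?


Flats of U(8,16): every subset of size < 8 is a flat, plus E itself.
Count = (16 choose 0) + (16 choose 1) + (16 choose 2) + (16 choose 3) + (16 choose 4) + (16 choose 5) + (16 choose 6) + (16 choose 7) + 1
     = 1 + 16 + 120 + 560 + 1820 + 4368 + 8008 + 11440 + 1
     = 26334.

26334


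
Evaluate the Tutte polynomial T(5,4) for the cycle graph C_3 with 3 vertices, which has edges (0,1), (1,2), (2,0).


T(C_3; x,y) = x + x^2 + ... + x^(2) + y.
T(5,4) = 5^1 + 5^2 + 4
= 5 + 25 + 4
= 34.

34


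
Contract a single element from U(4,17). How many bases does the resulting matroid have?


Contracting e from U(4,17) gives U(3,16).
Bases of U(3,16) = C(16,3) = (16 * 15 * 14) / (1 * 2 * 3) = 560.

560


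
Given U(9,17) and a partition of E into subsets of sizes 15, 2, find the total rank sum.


r(Ai) = min(|Ai|, 9) for each part.
Sum = min(15,9) + min(2,9)
    = 9 + 2
    = 11.

11


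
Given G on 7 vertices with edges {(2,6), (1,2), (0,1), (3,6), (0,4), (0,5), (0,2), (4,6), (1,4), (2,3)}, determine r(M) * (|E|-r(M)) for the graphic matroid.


r(M) = |V| - c = 7 - 1 = 6.
nullity = |E| - r(M) = 10 - 6 = 4.
Product = 6 * 4 = 24.

24


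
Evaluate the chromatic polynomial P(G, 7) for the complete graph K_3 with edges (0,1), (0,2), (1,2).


P(K_3, k) = k(k-1)(k-2)...(k-2).
P(7) = (7) * (6) * (5) = 210.

210


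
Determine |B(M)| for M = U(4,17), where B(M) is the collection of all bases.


Bases of U(4,17) are all 4-element subsets of the 17-element ground set.
Number of bases = C(17,4).
C(17,4) = (17 * 16 * 15 * 14) / (1 * 2 * 3 * 4) = 2380.

2380


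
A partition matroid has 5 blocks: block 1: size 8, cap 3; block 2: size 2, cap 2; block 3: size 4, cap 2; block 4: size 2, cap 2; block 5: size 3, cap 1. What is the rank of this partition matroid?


Rank of a partition matroid = sum of min(|Si|, ci) for each block.
= min(8,3) + min(2,2) + min(4,2) + min(2,2) + min(3,1)
= 3 + 2 + 2 + 2 + 1
= 10.

10


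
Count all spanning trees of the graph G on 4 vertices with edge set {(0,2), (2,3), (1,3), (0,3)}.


By Kirchhoff's matrix tree theorem, the number of spanning trees equals
the determinant of any cofactor of the Laplacian matrix L.
G has 4 vertices and 4 edges.
Computing the (3 x 3) cofactor determinant gives 3.

3


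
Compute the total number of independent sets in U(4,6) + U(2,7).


For a direct sum, |I(M1+M2)| = |I(M1)| * |I(M2)|.
|I(U(4,6))| = sum C(6,k) for k=0..4 = 57.
|I(U(2,7))| = sum C(7,k) for k=0..2 = 29.
Total = 57 * 29 = 1653.

1653


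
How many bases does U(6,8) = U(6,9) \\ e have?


Deleting e from U(6,9) gives U(6,8) since n > r.
Bases of U(6,8) = (8 choose 6) = 28.

28


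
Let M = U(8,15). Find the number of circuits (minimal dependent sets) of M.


In U(8,15), circuits are the (9)-element subsets.
Any set of 9 elements is dependent, and removing any one element gives
an independent set of size 8, so it is a minimal dependent set.
Number of circuits = (15 choose 9) = 5005.

5005


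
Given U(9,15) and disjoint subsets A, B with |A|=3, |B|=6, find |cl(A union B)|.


|A union B| = 3 + 6 = 9 (disjoint).
In U(9,15), cl(S) = S if |S| < 9, else cl(S) = E.
Since 9 >= 9, cl(A union B) = E.
|cl(A union B)| = 15.

15


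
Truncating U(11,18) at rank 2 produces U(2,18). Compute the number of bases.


Truncating U(11,18) to rank 2 gives U(2,18).
Bases of U(2,18) are all 2-element subsets of 18 elements.
Number of bases = C(18,2) = 18! / (2! * 16!) = 153.

153


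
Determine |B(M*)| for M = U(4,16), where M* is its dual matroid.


The dual of U(r,n) is U(n-r, n) = U(12,16).
Bases of U(12,16) are all (12)-element subsets.
|B(M*)| = C(16,12) = 16! / (12! * 4!) = 1820.

1820


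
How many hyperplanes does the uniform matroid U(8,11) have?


Hyperplanes of U(8,11) are flats of rank 7.
In a uniform matroid, these are exactly the (7)-element subsets.
Count = C(11,7) = 330.

330


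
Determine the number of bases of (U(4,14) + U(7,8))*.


(M1+M2)* = M1* + M2*.
M1* = U(10,14), bases: C(14,10) = 1001.
M2* = U(1,8), bases: C(8,1) = 8.
|B(M*)| = 1001 * 8 = 8008.

8008


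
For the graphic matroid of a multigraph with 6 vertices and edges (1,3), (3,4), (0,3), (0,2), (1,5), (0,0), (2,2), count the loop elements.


In a graphic matroid, a loop is a self-loop edge (u,u) with rank 0.
Examining all 7 edges for self-loops...
Self-loops found: (0,0), (2,2)
Number of loops = 2.

2


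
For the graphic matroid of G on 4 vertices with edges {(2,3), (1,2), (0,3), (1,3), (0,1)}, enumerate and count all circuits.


A circuit in a graphic matroid = edge set of a simple cycle.
G has 4 vertices and 5 edges.
Enumerating all minimal edge subsets forming cycles...
Total circuits found: 3.

3


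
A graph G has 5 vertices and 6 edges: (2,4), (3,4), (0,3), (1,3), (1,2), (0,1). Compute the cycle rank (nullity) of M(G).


Cycle rank (nullity) = |E| - r(M) = |E| - (|V| - c).
|E| = 6, |V| = 5, c = 1.
Nullity = 6 - (5 - 1) = 6 - 4 = 2.

2
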